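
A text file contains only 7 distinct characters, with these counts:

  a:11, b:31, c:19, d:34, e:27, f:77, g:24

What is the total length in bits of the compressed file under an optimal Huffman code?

Merge the two smallest weights repeatedly:
merge a(11) and c(19): 30
merge g(24) and e(27): 51
merge 30 and b(31): 61
merge d(34) and 51: 85
merge 61 and f(77): 138
merge 85 and 138: 223
Each symbol's bit-cost is frequency × depth; summing gives 588 bits (equivalently 30 + 51 + 61 + 85 + 138 + 223).

588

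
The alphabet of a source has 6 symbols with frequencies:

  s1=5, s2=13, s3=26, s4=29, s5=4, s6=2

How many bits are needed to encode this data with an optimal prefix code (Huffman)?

170

Merge the two smallest weights repeatedly:
s6(2) + s5(4) → 6
s1(5) + 6 → 11
11 + s2(13) → 24
24 + s3(26) → 50
s4(29) + 50 → 79
The encoded length is the sum of every internal node's weight: 6 + 11 + 24 + 50 + 79 = 170 bits.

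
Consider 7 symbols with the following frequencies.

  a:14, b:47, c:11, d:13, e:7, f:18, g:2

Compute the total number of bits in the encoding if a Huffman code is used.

Merge the two smallest weights repeatedly:
merge g(2) and e(7): 9
merge 9 and c(11): 20
merge d(13) and a(14): 27
merge f(18) and 20: 38
merge 27 and 38: 65
merge b(47) and 65: 112
The encoded length is the sum of every internal node's weight: 9 + 20 + 27 + 38 + 65 + 112 = 271 bits.

271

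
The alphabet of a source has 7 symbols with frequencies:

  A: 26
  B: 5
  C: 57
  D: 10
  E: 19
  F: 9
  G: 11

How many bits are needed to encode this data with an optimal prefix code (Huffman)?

332

Greedily combine the two least-frequent nodes:
merge B(5) and F(9): 14
merge D(10) and G(11): 21
merge 14 and E(19): 33
merge 21 and A(26): 47
merge 33 and 47: 80
merge C(57) and 80: 137
The encoded length is the sum of every internal node's weight: 14 + 21 + 33 + 47 + 80 + 137 = 332 bits.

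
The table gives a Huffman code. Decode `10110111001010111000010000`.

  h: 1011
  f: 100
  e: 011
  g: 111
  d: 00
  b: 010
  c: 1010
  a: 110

Read left to right; each codeword is recognised as soon as it completes (prefix code):
  1011→h | 011→e | 100→f | 1010→c | 111→g | 00→d | 00→d | 100→f | 00→d
Decoded message: hefcgddfd

hefcgddfd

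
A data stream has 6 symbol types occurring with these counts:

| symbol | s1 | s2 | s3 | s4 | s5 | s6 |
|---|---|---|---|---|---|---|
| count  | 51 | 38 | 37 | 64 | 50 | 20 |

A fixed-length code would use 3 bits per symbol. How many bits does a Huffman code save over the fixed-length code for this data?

Fixed-length: 3 bits × 260 symbols = 780 bits.
Huffman merges:
merge s6(20) and s3(37): 57
merge s2(38) and s5(50): 88
merge s1(51) and 57: 108
merge s4(64) and 88: 152
merge 108 and 152: 260
Huffman total = 57 + 88 + 108 + 152 + 260 = 665 bits.
Saving = 780 − 665 = 115 bits.

115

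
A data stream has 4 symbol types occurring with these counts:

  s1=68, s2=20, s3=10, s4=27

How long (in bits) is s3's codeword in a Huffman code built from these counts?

Build the tree from the bottom:
merge s3(10) and s2(20): 30
merge s4(27) and 30: 57
merge 57 and s1(68): 125
The subtree containing s3 is merged 3 times, so code length = 3.

3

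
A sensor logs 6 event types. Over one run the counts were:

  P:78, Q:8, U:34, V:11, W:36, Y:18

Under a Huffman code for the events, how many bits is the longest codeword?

4

Merge the two lowest-weight nodes at each step:
Q(8) + V(11) → 19
Y(18) + 19 → 37
U(34) + W(36) → 70
37 + 70 → 107
P(78) + 107 → 185
Maximum depth reached is 4.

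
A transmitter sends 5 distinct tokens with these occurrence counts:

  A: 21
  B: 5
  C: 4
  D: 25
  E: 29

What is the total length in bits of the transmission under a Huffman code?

177

Build the Huffman tree bottom-up:
C(4) + B(5) → 9
9 + A(21) → 30
D(25) + E(29) → 54
30 + 54 → 84
The encoded length is the sum of every internal node's weight: 9 + 30 + 54 + 84 = 177 bits.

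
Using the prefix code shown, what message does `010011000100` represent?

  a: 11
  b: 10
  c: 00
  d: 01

Read left to right; each codeword is recognised as soon as it completes (prefix code):
  01→d | 00→c | 11→a | 00→c | 01→d | 00→c
Decoded message: dcacdc

dcacdc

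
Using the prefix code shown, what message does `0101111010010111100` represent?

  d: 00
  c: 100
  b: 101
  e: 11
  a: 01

Read left to right; each codeword is recognised as soon as it completes (prefix code):
  01→a | 01→a | 11→e | 101→b | 00→d | 101→b | 11→e | 100→c
Decoded message: aaebdbec

aaebdbec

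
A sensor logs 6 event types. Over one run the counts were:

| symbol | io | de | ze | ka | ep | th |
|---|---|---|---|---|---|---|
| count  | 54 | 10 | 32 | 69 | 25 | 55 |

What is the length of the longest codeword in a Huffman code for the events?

Merge the two lowest-weight nodes at each step:
merge de(10) and ep(25): 35
merge ze(32) and 35: 67
merge io(54) and th(55): 109
merge 67 and ka(69): 136
merge 109 and 136: 245
Maximum depth reached is 4.

4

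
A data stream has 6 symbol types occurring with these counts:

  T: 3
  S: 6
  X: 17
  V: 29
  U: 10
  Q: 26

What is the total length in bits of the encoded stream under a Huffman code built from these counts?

210

Greedily combine the two least-frequent nodes:
merge T(3) and S(6): 9
merge 9 and U(10): 19
merge X(17) and 19: 36
merge Q(26) and V(29): 55
merge 36 and 55: 91
Total encoded bits = sum of merged weights = 9 + 19 + 36 + 55 + 91 = 210.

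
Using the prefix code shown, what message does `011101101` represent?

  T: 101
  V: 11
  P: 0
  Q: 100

PVTT

Read left to right; each codeword is recognised as soon as it completes (prefix code):
  0→P | 11→V | 101→T | 101→T
Decoded message: PVTT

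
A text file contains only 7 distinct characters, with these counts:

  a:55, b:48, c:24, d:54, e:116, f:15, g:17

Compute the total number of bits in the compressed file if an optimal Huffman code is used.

843

Merge the two smallest weights repeatedly:
merge f(15) and g(17): 32
merge c(24) and 32: 56
merge b(48) and d(54): 102
merge a(55) and 56: 111
merge 102 and 111: 213
merge e(116) and 213: 329
The encoded length is the sum of every internal node's weight: 32 + 56 + 102 + 111 + 213 + 329 = 843 bits.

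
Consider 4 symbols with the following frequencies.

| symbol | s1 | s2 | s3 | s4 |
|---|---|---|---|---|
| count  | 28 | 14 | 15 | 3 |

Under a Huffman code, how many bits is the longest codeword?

Merge the two lowest-weight nodes at each step:
merge s4(3) and s2(14): 17
merge s3(15) and 17: 32
merge s1(28) and 32: 60
The rarest symbols sit at the bottom; the longest codeword is 3 bits.

3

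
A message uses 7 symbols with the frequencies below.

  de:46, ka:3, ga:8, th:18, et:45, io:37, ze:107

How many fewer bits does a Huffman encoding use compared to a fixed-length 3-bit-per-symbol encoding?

174

Fixed-length: 3 bits × 264 symbols = 792 bits.
Huffman merges:
merge ka(3) and ga(8): 11
merge 11 and th(18): 29
merge 29 and io(37): 66
merge et(45) and de(46): 91
merge 66 and 91: 157
merge ze(107) and 157: 264
Huffman total = 11 + 29 + 66 + 91 + 157 + 264 = 618 bits.
Saving = 792 − 618 = 174 bits.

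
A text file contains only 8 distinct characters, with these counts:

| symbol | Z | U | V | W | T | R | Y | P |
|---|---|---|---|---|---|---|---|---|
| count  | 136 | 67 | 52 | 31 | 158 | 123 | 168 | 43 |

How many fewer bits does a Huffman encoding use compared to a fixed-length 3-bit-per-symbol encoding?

Fixed-length: 3 bits × 778 symbols = 2334 bits.
Huffman merges:
merge W(31) and P(43): 74
merge V(52) and U(67): 119
merge 74 and 119: 193
merge R(123) and Z(136): 259
merge T(158) and Y(168): 326
merge 193 and 259: 452
merge 326 and 452: 778
Huffman total = 74 + 119 + 193 + 259 + 326 + 452 + 778 = 2201 bits.
Saving = 2334 − 2201 = 133 bits.

133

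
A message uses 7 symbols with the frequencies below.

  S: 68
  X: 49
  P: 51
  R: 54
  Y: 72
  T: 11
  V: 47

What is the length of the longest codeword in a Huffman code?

4

Merge the two lowest-weight nodes at each step:
T(11) + V(47) → 58
X(49) + P(51) → 100
R(54) + 58 → 112
S(68) + Y(72) → 140
100 + 112 → 212
140 + 212 → 352
Maximum depth reached is 4.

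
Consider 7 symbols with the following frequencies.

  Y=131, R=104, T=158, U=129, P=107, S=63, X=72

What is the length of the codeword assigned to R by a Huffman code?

3

Huffman merges, smallest pair first:
combine S(63), X(72) → 135
combine R(104), P(107) → 211
combine U(129), Y(131) → 260
combine 135, T(158) → 293
combine 211, 260 → 471
combine 293, 471 → 764
The subtree containing R is merged 3 times, so code length = 3.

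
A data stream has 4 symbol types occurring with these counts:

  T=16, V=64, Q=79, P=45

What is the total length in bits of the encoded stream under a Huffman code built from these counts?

390

Merge the two smallest weights repeatedly:
merge T(16) and P(45): 61
merge 61 and V(64): 125
merge Q(79) and 125: 204
Total encoded bits = sum of merged weights = 61 + 125 + 204 = 390.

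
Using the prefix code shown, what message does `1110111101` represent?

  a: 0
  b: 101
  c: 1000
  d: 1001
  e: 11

Read left to right; each codeword is recognised as soon as it completes (prefix code):
  11→e | 101→b | 11→e | 101→b
Decoded message: ebeb

ebeb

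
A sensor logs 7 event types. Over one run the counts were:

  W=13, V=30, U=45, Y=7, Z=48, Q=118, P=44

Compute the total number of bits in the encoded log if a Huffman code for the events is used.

749

Build the Huffman tree bottom-up:
combine Y(7), W(13) → 20
combine 20, V(30) → 50
combine P(44), U(45) → 89
combine Z(48), 50 → 98
combine 89, 98 → 187
combine Q(118), 187 → 305
Total encoded bits = sum of merged weights = 20 + 50 + 89 + 98 + 187 + 305 = 749.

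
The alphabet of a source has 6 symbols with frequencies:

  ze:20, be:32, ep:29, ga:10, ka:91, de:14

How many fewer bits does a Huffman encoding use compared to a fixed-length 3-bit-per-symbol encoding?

158

Fixed-length: 3 bits × 196 symbols = 588 bits.
Huffman merges:
merge ga(10) and de(14): 24
merge ze(20) and 24: 44
merge ep(29) and be(32): 61
merge 44 and 61: 105
merge ka(91) and 105: 196
Huffman total = 24 + 44 + 61 + 105 + 196 = 430 bits.
Saving = 588 − 430 = 158 bits.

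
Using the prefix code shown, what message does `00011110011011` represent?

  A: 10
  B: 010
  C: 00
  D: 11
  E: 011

Read left to right; each codeword is recognised as soon as it completes (prefix code):
  00→C | 011→E | 11→D | 00→C | 11→D | 011→E
Decoded message: CEDCDE

CEDCDE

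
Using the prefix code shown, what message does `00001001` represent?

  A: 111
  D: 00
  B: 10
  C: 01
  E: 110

DDBC

Read left to right; each codeword is recognised as soon as it completes (prefix code):
  00→D | 00→D | 10→B | 01→C
Decoded message: DDBC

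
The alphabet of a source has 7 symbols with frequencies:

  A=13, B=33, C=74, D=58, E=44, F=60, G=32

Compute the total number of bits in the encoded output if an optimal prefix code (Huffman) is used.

Build the Huffman tree bottom-up:
combine A(13), G(32) → 45
combine B(33), E(44) → 77
combine 45, D(58) → 103
combine F(60), C(74) → 134
combine 77, 103 → 180
combine 134, 180 → 314
Each symbol's bit-cost is frequency × depth; summing gives 853 bits (equivalently 45 + 77 + 103 + 134 + 180 + 314).

853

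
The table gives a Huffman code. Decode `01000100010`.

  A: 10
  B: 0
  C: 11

Read left to right; each codeword is recognised as soon as it completes (prefix code):
  0→B | 10→A | 0→B | 0→B | 10→A | 0→B | 0→B | 10→A
Decoded message: BABBABBA

BABBABBA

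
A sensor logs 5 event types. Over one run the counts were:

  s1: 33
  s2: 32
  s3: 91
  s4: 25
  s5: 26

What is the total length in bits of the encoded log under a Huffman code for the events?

Greedily combine the two least-frequent nodes:
merge s4(25) and s5(26): 51
merge s2(32) and s1(33): 65
merge 51 and 65: 116
merge s3(91) and 116: 207
The encoded length is the sum of every internal node's weight: 51 + 65 + 116 + 207 = 439 bits.

439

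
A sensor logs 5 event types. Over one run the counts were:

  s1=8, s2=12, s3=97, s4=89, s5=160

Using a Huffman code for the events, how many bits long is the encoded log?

701

Build the Huffman tree bottom-up:
merge s1(8) and s2(12): 20
merge 20 and s4(89): 109
merge s3(97) and 109: 206
merge s5(160) and 206: 366
Each symbol's bit-cost is frequency × depth; summing gives 701 bits (equivalently 20 + 109 + 206 + 366).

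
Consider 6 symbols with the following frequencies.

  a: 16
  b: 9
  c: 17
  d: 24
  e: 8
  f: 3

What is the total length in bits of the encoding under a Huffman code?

Greedily combine the two least-frequent nodes:
f(3) + e(8) → 11
b(9) + 11 → 20
a(16) + c(17) → 33
20 + d(24) → 44
33 + 44 → 77
Each symbol's bit-cost is frequency × depth; summing gives 185 bits (equivalently 11 + 20 + 33 + 44 + 77).

185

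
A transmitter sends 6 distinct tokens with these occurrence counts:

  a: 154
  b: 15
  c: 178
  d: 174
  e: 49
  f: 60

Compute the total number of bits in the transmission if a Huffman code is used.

1448

Greedily combine the two least-frequent nodes:
combine b(15), e(49) → 64
combine f(60), 64 → 124
combine 124, a(154) → 278
combine d(174), c(178) → 352
combine 278, 352 → 630
The encoded length is the sum of every internal node's weight: 64 + 124 + 278 + 352 + 630 = 1448 bits.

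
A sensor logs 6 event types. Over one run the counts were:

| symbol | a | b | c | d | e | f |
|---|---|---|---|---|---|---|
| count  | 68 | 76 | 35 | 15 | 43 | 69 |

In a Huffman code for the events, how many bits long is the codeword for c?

4

Repeatedly merge the two smallest:
combine d(15), c(35) → 50
combine e(43), 50 → 93
combine a(68), f(69) → 137
combine b(76), 93 → 169
combine 137, 169 → 306
c's leaf is at depth 4, giving a 4-bit codeword.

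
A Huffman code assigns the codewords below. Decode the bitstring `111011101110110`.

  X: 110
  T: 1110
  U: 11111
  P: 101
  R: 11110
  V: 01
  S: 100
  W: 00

Read left to right; each codeword is recognised as soon as it completes (prefix code):
  1110→T | 1110→T | 1110→T | 110→X
Decoded message: TTTX

TTTX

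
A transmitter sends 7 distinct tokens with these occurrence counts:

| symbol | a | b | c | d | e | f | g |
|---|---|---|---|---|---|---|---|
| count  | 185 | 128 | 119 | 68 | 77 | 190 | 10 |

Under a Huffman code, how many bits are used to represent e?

Huffman merges, smallest pair first:
merge g(10) and d(68): 78
merge e(77) and 78: 155
merge c(119) and b(128): 247
merge 155 and a(185): 340
merge f(190) and 247: 437
merge 340 and 437: 777
e sits 3 levels below the root, so its codeword is 3 bits.

3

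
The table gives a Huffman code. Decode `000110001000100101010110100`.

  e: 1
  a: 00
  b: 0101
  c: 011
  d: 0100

Read left to right; each codeword is recognised as soon as it completes (prefix code):
  00→a | 011→c | 00→a | 0100→d | 0100→d | 1→e | 0101→b | 011→c | 0100→d
Decoded message: acaddebcd

acaddebcd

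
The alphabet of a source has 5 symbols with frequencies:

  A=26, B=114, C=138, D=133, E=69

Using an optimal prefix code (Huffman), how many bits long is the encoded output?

Merge the two smallest weights repeatedly:
combine A(26), E(69) → 95
combine 95, B(114) → 209
combine D(133), C(138) → 271
combine 209, 271 → 480
Each symbol's bit-cost is frequency × depth; summing gives 1055 bits (equivalently 95 + 209 + 271 + 480).

1055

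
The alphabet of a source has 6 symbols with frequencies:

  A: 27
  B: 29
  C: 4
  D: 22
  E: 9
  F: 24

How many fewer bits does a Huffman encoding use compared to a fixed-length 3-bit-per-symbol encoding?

67

Fixed-length: 3 bits × 115 symbols = 345 bits.
Huffman merges:
C(4) + E(9) → 13
13 + D(22) → 35
F(24) + A(27) → 51
B(29) + 35 → 64
51 + 64 → 115
Huffman total = 13 + 35 + 51 + 64 + 115 = 278 bits.
Saving = 345 − 278 = 67 bits.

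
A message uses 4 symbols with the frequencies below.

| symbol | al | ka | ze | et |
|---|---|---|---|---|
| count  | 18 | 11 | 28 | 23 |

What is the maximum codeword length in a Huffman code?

2

Merge the two lowest-weight nodes at each step:
ka(11) + al(18) → 29
et(23) + ze(28) → 51
29 + 51 → 80
Maximum depth reached is 2.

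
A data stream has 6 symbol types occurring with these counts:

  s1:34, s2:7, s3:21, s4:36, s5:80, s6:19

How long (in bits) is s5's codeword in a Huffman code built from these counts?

Huffman merges, smallest pair first:
combine s2(7), s6(19) → 26
combine s3(21), 26 → 47
combine s1(34), s4(36) → 70
combine 47, 70 → 117
combine s5(80), 117 → 197
s5 is a child of the root — depth 1, so its codeword is a single bit.

1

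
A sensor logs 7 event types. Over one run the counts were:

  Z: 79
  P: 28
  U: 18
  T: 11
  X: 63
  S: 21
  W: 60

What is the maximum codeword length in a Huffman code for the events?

4

Merge the two lowest-weight nodes at each step:
combine T(11), U(18) → 29
combine S(21), P(28) → 49
combine 29, 49 → 78
combine W(60), X(63) → 123
combine 78, Z(79) → 157
combine 123, 157 → 280
Maximum depth reached is 4.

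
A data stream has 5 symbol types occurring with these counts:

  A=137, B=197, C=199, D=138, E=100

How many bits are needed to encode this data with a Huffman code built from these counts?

Build the Huffman tree bottom-up:
merge E(100) and A(137): 237
merge D(138) and B(197): 335
merge C(199) and 237: 436
merge 335 and 436: 771
Total encoded bits = sum of merged weights = 237 + 335 + 436 + 771 = 1779.

1779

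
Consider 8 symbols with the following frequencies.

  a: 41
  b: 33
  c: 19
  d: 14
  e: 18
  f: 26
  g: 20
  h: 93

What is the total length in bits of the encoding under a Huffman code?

Greedily combine the two least-frequent nodes:
combine d(14), e(18) → 32
combine c(19), g(20) → 39
combine f(26), 32 → 58
combine b(33), 39 → 72
combine a(41), 58 → 99
combine 72, h(93) → 165
combine 99, 165 → 264
Each symbol's bit-cost is frequency × depth; summing gives 729 bits (equivalently 32 + 39 + 58 + 72 + 99 + 165 + 264).

729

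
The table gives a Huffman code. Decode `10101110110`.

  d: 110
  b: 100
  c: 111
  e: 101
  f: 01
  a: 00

Read left to right; each codeword is recognised as soon as it completes (prefix code):
  101→e | 01→f | 110→d | 110→d
Decoded message: efdd

efdd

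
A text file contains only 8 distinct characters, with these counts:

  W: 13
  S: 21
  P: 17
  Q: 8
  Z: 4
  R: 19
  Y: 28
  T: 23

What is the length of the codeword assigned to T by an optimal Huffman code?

3

Huffman merges, smallest pair first:
combine Z(4), Q(8) → 12
combine 12, W(13) → 25
combine P(17), R(19) → 36
combine S(21), T(23) → 44
combine 25, Y(28) → 53
combine 36, 44 → 80
combine 53, 80 → 133
T sits 3 levels below the root, so its codeword is 3 bits.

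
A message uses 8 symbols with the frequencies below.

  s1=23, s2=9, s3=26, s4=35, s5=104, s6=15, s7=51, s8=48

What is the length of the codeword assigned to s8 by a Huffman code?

Repeatedly merge the two smallest:
merge s2(9) and s6(15): 24
merge s1(23) and 24: 47
merge s3(26) and s4(35): 61
merge 47 and s8(48): 95
merge s7(51) and 61: 112
merge 95 and s5(104): 199
merge 112 and 199: 311
The subtree containing s8 is merged 3 times, so code length = 3.

3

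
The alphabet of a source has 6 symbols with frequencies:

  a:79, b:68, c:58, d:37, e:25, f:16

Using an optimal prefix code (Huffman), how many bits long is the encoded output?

685

Merge the two smallest weights repeatedly:
f(16) + e(25) → 41
d(37) + 41 → 78
c(58) + b(68) → 126
78 + a(79) → 157
126 + 157 → 283
Each symbol's bit-cost is frequency × depth; summing gives 685 bits (equivalently 41 + 78 + 126 + 157 + 283).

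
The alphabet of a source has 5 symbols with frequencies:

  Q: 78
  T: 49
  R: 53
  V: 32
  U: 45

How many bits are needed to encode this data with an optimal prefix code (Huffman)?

591

Build the Huffman tree bottom-up:
merge V(32) and U(45): 77
merge T(49) and R(53): 102
merge 77 and Q(78): 155
merge 102 and 155: 257
Total encoded bits = sum of merged weights = 77 + 102 + 155 + 257 = 591.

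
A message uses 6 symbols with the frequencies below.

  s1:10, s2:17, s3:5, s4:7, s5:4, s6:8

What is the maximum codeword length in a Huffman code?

Merge the two lowest-weight nodes at each step:
combine s5(4), s3(5) → 9
combine s4(7), s6(8) → 15
combine 9, s1(10) → 19
combine 15, s2(17) → 32
combine 19, 32 → 51
Maximum depth reached is 3.

3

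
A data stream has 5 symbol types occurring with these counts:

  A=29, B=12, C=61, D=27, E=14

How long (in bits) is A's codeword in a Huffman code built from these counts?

Repeatedly merge the two smallest:
merge B(12) and E(14): 26
merge 26 and D(27): 53
merge A(29) and 53: 82
merge C(61) and 82: 143
A sits 2 levels below the root, so its codeword is 2 bits.

2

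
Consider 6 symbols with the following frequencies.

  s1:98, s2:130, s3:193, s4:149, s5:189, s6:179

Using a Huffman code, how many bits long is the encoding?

Build the Huffman tree bottom-up:
merge s1(98) and s2(130): 228
merge s4(149) and s6(179): 328
merge s5(189) and s3(193): 382
merge 228 and 328: 556
merge 382 and 556: 938
Each symbol's bit-cost is frequency × depth; summing gives 2432 bits (equivalently 228 + 328 + 382 + 556 + 938).

2432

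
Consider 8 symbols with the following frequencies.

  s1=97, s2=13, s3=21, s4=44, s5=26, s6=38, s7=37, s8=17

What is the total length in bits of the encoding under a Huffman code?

812

Merge the two smallest weights repeatedly:
merge s2(13) and s8(17): 30
merge s3(21) and s5(26): 47
merge 30 and s7(37): 67
merge s6(38) and s4(44): 82
merge 47 and 67: 114
merge 82 and s1(97): 179
merge 114 and 179: 293
Each symbol's bit-cost is frequency × depth; summing gives 812 bits (equivalently 30 + 47 + 67 + 82 + 114 + 179 + 293).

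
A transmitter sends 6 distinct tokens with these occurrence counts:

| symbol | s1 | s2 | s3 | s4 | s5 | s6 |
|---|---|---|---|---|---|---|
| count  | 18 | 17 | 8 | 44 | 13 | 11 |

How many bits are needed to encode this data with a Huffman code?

Greedily combine the two least-frequent nodes:
merge s3(8) and s6(11): 19
merge s5(13) and s2(17): 30
merge s1(18) and 19: 37
merge 30 and 37: 67
merge s4(44) and 67: 111
The encoded length is the sum of every internal node's weight: 19 + 30 + 37 + 67 + 111 = 264 bits.

264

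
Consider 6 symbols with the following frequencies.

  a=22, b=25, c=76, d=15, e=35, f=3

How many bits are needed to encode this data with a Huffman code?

Greedily combine the two least-frequent nodes:
f(3) + d(15) → 18
18 + a(22) → 40
b(25) + e(35) → 60
40 + 60 → 100
c(76) + 100 → 176
Each symbol's bit-cost is frequency × depth; summing gives 394 bits (equivalently 18 + 40 + 60 + 100 + 176).

394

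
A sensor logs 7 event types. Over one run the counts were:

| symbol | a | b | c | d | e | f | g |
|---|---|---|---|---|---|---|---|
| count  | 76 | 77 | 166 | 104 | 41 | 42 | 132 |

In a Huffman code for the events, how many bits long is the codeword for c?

2

Huffman merges, smallest pair first:
e(41) + f(42) → 83
a(76) + b(77) → 153
83 + d(104) → 187
g(132) + 153 → 285
c(166) + 187 → 353
285 + 353 → 638
c sits 2 levels below the root, so its codeword is 2 bits.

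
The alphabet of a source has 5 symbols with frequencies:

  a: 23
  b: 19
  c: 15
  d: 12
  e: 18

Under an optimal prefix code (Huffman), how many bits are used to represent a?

Repeatedly merge the two smallest:
d(12) + c(15) → 27
e(18) + b(19) → 37
a(23) + 27 → 50
37 + 50 → 87
a sits 2 levels below the root, so its codeword is 2 bits.

2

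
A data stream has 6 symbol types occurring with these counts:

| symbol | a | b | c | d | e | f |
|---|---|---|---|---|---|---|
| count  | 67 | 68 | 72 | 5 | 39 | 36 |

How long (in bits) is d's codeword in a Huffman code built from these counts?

4

Build the tree from the bottom:
combine d(5), f(36) → 41
combine e(39), 41 → 80
combine a(67), b(68) → 135
combine c(72), 80 → 152
combine 135, 152 → 287
d's leaf is at depth 4, giving a 4-bit codeword.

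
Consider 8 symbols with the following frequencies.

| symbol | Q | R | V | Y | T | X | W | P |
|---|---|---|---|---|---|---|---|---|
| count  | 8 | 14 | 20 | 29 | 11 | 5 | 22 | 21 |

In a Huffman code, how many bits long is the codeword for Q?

Build the tree from the bottom:
X(5) + Q(8) → 13
T(11) + 13 → 24
R(14) + V(20) → 34
P(21) + W(22) → 43
24 + Y(29) → 53
34 + 43 → 77
53 + 77 → 130
Q's leaf is at depth 4, giving a 4-bit codeword.

4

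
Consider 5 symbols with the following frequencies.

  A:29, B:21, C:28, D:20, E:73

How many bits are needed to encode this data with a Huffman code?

Greedily combine the two least-frequent nodes:
D(20) + B(21) → 41
C(28) + A(29) → 57
41 + 57 → 98
E(73) + 98 → 171
The encoded length is the sum of every internal node's weight: 41 + 57 + 98 + 171 = 367 bits.

367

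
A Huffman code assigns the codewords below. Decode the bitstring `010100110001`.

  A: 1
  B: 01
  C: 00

BBCAACB

Read left to right; each codeword is recognised as soon as it completes (prefix code):
  01→B | 01→B | 00→C | 1→A | 1→A | 00→C | 01→B
Decoded message: BBCAACB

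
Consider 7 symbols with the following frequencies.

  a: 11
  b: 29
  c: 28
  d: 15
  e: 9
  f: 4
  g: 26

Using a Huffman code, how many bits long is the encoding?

320

Merge the two smallest weights repeatedly:
combine f(4), e(9) → 13
combine a(11), 13 → 24
combine d(15), 24 → 39
combine g(26), c(28) → 54
combine b(29), 39 → 68
combine 54, 68 → 122
The encoded length is the sum of every internal node's weight: 13 + 24 + 39 + 54 + 68 + 122 = 320 bits.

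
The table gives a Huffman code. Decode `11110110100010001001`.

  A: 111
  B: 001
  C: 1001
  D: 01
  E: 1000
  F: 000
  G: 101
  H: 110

Read left to right; each codeword is recognised as soon as it completes (prefix code):
  111→A | 101→G | 101→G | 000→F | 1000→E | 1001→C
Decoded message: AGGFEC

AGGFEC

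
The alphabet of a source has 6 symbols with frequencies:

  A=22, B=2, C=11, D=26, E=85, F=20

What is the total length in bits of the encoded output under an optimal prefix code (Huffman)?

Build the Huffman tree bottom-up:
B(2) + C(11) → 13
13 + F(20) → 33
A(22) + D(26) → 48
33 + 48 → 81
81 + E(85) → 166
Total encoded bits = sum of merged weights = 13 + 33 + 48 + 81 + 166 = 341.

341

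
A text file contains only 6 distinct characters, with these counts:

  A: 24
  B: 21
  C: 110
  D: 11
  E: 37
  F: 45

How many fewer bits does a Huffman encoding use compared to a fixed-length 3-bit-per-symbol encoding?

188

Fixed-length: 3 bits × 248 symbols = 744 bits.
Huffman merges:
combine D(11), B(21) → 32
combine A(24), 32 → 56
combine E(37), F(45) → 82
combine 56, 82 → 138
combine C(110), 138 → 248
Huffman total = 32 + 56 + 82 + 138 + 248 = 556 bits.
Saving = 744 − 556 = 188 bits.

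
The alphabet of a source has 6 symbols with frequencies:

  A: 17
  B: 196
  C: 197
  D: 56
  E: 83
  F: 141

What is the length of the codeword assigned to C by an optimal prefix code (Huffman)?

Repeatedly merge the two smallest:
combine A(17), D(56) → 73
combine 73, E(83) → 156
combine F(141), 156 → 297
combine B(196), C(197) → 393
combine 297, 393 → 690
C sits 2 levels below the root, so its codeword is 2 bits.

2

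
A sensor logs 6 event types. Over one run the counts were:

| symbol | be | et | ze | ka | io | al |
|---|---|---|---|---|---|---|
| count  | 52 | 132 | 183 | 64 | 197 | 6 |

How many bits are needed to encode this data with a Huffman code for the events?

Merge the two smallest weights repeatedly:
al(6) + be(52) → 58
58 + ka(64) → 122
122 + et(132) → 254
ze(183) + io(197) → 380
254 + 380 → 634
The encoded length is the sum of every internal node's weight: 58 + 122 + 254 + 380 + 634 = 1448 bits.

1448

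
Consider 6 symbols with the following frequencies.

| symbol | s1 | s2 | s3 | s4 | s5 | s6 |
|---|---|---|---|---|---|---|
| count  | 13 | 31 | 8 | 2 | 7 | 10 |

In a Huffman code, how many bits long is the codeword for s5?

Build the tree from the bottom:
combine s4(2), s5(7) → 9
combine s3(8), 9 → 17
combine s6(10), s1(13) → 23
combine 17, 23 → 40
combine s2(31), 40 → 71
The subtree containing s5 is merged 4 times, so code length = 4.

4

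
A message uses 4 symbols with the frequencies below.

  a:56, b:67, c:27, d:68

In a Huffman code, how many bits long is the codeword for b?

Repeatedly merge the two smallest:
c(27) + a(56) → 83
b(67) + d(68) → 135
83 + 135 → 218
The subtree containing b is merged 2 times, so code length = 2.

2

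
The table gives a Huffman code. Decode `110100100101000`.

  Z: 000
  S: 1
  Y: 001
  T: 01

Read left to right; each codeword is recognised as soon as it completes (prefix code):
  1→S | 1→S | 01→T | 001→Y | 001→Y | 01→T | 000→Z
Decoded message: SSTYYTZ

SSTYYTZ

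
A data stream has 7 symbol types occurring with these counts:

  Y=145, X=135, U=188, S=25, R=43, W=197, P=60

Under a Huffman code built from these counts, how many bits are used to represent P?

Huffman merges, smallest pair first:
S(25) + R(43) → 68
P(60) + 68 → 128
128 + X(135) → 263
Y(145) + U(188) → 333
W(197) + 263 → 460
333 + 460 → 793
The subtree containing P is merged 4 times, so code length = 4.

4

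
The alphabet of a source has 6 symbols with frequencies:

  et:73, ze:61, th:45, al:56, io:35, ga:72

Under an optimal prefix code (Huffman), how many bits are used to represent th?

Build the tree from the bottom:
merge io(35) and th(45): 80
merge al(56) and ze(61): 117
merge ga(72) and et(73): 145
merge 80 and 117: 197
merge 145 and 197: 342
The subtree containing th is merged 3 times, so code length = 3.

3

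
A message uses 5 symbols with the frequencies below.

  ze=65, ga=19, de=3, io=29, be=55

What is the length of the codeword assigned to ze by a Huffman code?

1

Huffman merges, smallest pair first:
combine de(3), ga(19) → 22
combine 22, io(29) → 51
combine 51, be(55) → 106
combine ze(65), 106 → 171
ze is merged only at the final step, so code length = 1.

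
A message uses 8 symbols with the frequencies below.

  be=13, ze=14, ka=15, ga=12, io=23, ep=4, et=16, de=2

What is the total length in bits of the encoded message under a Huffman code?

280

Greedily combine the two least-frequent nodes:
de(2) + ep(4) → 6
6 + ga(12) → 18
be(13) + ze(14) → 27
ka(15) + et(16) → 31
18 + io(23) → 41
27 + 31 → 58
41 + 58 → 99
Total encoded bits = sum of merged weights = 6 + 18 + 27 + 31 + 41 + 58 + 99 = 280.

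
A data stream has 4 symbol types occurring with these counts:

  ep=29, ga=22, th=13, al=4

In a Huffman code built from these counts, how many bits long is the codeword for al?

3

Build the tree from the bottom:
merge al(4) and th(13): 17
merge 17 and ga(22): 39
merge ep(29) and 39: 68
The subtree containing al is merged 3 times, so code length = 3.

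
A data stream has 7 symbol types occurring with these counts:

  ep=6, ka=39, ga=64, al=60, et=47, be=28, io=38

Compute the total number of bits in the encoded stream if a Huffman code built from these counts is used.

Merge the two smallest weights repeatedly:
ep(6) + be(28) → 34
34 + io(38) → 72
ka(39) + et(47) → 86
al(60) + ga(64) → 124
72 + 86 → 158
124 + 158 → 282
The encoded length is the sum of every internal node's weight: 34 + 72 + 86 + 124 + 158 + 282 = 756 bits.

756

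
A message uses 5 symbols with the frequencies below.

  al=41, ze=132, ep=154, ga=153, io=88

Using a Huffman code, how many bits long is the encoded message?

Build the Huffman tree bottom-up:
al(41) + io(88) → 129
129 + ze(132) → 261
ga(153) + ep(154) → 307
261 + 307 → 568
The encoded length is the sum of every internal node's weight: 129 + 261 + 307 + 568 = 1265 bits.

1265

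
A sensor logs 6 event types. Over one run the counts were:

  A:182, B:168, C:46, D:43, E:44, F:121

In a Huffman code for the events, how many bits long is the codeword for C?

3

Build the tree from the bottom:
D(43) + E(44) → 87
C(46) + 87 → 133
F(121) + 133 → 254
B(168) + A(182) → 350
254 + 350 → 604
C sits 3 levels below the root, so its codeword is 3 bits.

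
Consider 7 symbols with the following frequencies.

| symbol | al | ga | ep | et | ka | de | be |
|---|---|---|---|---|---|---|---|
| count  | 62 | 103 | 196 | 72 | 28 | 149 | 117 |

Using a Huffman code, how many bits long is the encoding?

Merge the two smallest weights repeatedly:
combine ka(28), al(62) → 90
combine et(72), 90 → 162
combine ga(103), be(117) → 220
combine de(149), 162 → 311
combine ep(196), 220 → 416
combine 311, 416 → 727
Total encoded bits = sum of merged weights = 90 + 162 + 220 + 311 + 416 + 727 = 1926.

1926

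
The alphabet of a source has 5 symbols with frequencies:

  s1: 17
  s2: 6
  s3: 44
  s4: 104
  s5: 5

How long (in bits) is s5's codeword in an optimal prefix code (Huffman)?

Huffman merges, smallest pair first:
merge s5(5) and s2(6): 11
merge 11 and s1(17): 28
merge 28 and s3(44): 72
merge 72 and s4(104): 176
s5 sits 4 levels below the root, so its codeword is 4 bits.

4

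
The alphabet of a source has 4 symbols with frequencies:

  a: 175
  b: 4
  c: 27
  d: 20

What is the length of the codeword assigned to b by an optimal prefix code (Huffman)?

3

Huffman merges, smallest pair first:
combine b(4), d(20) → 24
combine 24, c(27) → 51
combine 51, a(175) → 226
b's leaf is at depth 3, giving a 3-bit codeword.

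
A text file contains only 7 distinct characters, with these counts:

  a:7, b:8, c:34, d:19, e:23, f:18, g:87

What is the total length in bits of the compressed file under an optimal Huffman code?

Merge the two smallest weights repeatedly:
combine a(7), b(8) → 15
combine 15, f(18) → 33
combine d(19), e(23) → 42
combine 33, c(34) → 67
combine 42, 67 → 109
combine g(87), 109 → 196
The encoded length is the sum of every internal node's weight: 15 + 33 + 42 + 67 + 109 + 196 = 462 bits.

462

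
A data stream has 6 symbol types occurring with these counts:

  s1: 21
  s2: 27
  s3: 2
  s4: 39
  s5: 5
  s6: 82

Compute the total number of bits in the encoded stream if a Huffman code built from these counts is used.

Greedily combine the two least-frequent nodes:
s3(2) + s5(5) → 7
7 + s1(21) → 28
s2(27) + 28 → 55
s4(39) + 55 → 94
s6(82) + 94 → 176
Total encoded bits = sum of merged weights = 7 + 28 + 55 + 94 + 176 = 360.

360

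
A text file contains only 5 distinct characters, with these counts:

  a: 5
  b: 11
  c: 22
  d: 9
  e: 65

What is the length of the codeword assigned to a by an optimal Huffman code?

Build the tree from the bottom:
a(5) + d(9) → 14
b(11) + 14 → 25
c(22) + 25 → 47
47 + e(65) → 112
a's leaf is at depth 4, giving a 4-bit codeword.

4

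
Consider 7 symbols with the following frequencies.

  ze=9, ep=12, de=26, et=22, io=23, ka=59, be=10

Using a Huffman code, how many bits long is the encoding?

Greedily combine the two least-frequent nodes:
combine ze(9), be(10) → 19
combine ep(12), 19 → 31
combine et(22), io(23) → 45
combine de(26), 31 → 57
combine 45, 57 → 102
combine ka(59), 102 → 161
Total encoded bits = sum of merged weights = 19 + 31 + 45 + 57 + 102 + 161 = 415.

415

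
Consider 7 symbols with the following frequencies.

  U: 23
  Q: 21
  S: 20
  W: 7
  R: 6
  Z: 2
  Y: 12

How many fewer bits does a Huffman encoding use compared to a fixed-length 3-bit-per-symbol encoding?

Fixed-length: 3 bits × 91 symbols = 273 bits.
Huffman merges:
combine Z(2), R(6) → 8
combine W(7), 8 → 15
combine Y(12), 15 → 27
combine S(20), Q(21) → 41
combine U(23), 27 → 50
combine 41, 50 → 91
Huffman total = 8 + 15 + 27 + 41 + 50 + 91 = 232 bits.
Saving = 273 − 232 = 41 bits.

41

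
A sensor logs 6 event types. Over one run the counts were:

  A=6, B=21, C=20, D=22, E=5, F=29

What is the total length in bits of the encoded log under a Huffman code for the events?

Build the Huffman tree bottom-up:
merge E(5) and A(6): 11
merge 11 and C(20): 31
merge B(21) and D(22): 43
merge F(29) and 31: 60
merge 43 and 60: 103
The encoded length is the sum of every internal node's weight: 11 + 31 + 43 + 60 + 103 = 248 bits.

248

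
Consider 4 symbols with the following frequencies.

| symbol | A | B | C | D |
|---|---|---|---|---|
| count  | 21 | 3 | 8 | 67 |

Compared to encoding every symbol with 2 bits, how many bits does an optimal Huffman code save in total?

Fixed-length: 2 bits × 99 symbols = 198 bits.
Huffman merges:
B(3) + C(8) → 11
11 + A(21) → 32
32 + D(67) → 99
Huffman total = 11 + 32 + 99 = 142 bits.
Saving = 198 − 142 = 56 bits.

56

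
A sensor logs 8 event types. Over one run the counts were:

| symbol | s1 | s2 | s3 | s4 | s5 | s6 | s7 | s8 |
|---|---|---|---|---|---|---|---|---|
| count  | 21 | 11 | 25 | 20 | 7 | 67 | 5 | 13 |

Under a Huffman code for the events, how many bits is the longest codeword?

5

Merge the two lowest-weight nodes at each step:
merge s7(5) and s5(7): 12
merge s2(11) and 12: 23
merge s8(13) and s4(20): 33
merge s1(21) and 23: 44
merge s3(25) and 33: 58
merge 44 and 58: 102
merge s6(67) and 102: 169
The rarest symbols sit at the bottom; the longest codeword is 5 bits.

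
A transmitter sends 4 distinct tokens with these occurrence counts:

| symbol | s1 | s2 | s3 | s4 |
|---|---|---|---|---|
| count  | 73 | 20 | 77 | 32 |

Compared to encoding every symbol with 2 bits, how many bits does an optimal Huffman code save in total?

Fixed-length: 2 bits × 202 symbols = 404 bits.
Huffman merges:
s2(20) + s4(32) → 52
52 + s1(73) → 125
s3(77) + 125 → 202
Huffman total = 52 + 125 + 202 = 379 bits.
Saving = 404 − 379 = 25 bits.

25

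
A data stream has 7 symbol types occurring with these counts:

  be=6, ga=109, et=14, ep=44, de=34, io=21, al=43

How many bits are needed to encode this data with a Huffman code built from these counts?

656

Merge the two smallest weights repeatedly:
be(6) + et(14) → 20
20 + io(21) → 41
de(34) + 41 → 75
al(43) + ep(44) → 87
75 + 87 → 162
ga(109) + 162 → 271
The encoded length is the sum of every internal node's weight: 20 + 41 + 75 + 87 + 162 + 271 = 656 bits.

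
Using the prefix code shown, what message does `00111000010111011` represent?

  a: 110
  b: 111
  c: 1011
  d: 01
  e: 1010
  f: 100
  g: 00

gbggcc

Read left to right; each codeword is recognised as soon as it completes (prefix code):
  00→g | 111→b | 00→g | 00→g | 1011→c | 1011→c
Decoded message: gbggcc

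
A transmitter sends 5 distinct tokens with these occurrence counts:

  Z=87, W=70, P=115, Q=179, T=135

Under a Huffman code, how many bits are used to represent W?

Repeatedly merge the two smallest:
merge W(70) and Z(87): 157
merge P(115) and T(135): 250
merge 157 and Q(179): 336
merge 250 and 336: 586
The subtree containing W is merged 3 times, so code length = 3.

3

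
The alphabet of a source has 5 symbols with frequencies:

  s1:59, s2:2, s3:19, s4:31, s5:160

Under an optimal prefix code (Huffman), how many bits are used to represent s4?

Huffman merges, smallest pair first:
merge s2(2) and s3(19): 21
merge 21 and s4(31): 52
merge 52 and s1(59): 111
merge 111 and s5(160): 271
s4 sits 3 levels below the root, so its codeword is 3 bits.

3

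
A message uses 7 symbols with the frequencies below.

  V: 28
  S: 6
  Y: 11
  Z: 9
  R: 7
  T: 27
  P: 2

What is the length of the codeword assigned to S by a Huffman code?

4

Repeatedly merge the two smallest:
combine P(2), S(6) → 8
combine R(7), 8 → 15
combine Z(9), Y(11) → 20
combine 15, 20 → 35
combine T(27), V(28) → 55
combine 35, 55 → 90
The subtree containing S is merged 4 times, so code length = 4.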